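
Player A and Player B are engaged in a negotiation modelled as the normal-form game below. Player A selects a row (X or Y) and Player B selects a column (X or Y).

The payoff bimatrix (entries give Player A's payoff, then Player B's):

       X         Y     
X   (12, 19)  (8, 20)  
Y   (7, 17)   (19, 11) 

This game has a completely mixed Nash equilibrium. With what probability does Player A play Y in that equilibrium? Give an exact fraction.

1/7

Let r be the probability that Player A plays X. In a completely mixed equilibrium, Player B must be indifferent between X and Y.
Player B's expected payoff from X is 19r + 17(1−r); from Y it is 20r + 11(1−r).
Setting these equal: 2r + 17 = 9r + 11, so r = 6/7.
Therefore Player A plays Y with probability 1 − 6/7 = 1/7.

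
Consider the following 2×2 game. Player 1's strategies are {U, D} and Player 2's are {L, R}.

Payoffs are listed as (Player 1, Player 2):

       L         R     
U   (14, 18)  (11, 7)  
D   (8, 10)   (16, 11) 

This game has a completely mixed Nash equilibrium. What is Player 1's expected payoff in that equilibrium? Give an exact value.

First find q, the probability Player 2 plays L, from Player 1's indifference between U and D: 14q + 11(1−q) = 8q + 16(1−q), giving q = 5/11.
Since Player 1 is indifferent in equilibrium, Player 1's expected payoff equals the payoff from either row against (5/11, 6/11). Using U: 14(5/11) + 11(6/11) = 136/11.

136/11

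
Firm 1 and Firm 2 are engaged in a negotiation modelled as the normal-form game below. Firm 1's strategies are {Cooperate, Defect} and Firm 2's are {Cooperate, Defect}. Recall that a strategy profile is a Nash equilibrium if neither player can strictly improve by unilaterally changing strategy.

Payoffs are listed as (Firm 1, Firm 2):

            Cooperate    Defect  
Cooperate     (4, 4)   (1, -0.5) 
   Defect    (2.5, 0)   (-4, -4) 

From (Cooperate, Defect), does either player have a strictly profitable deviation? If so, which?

Firm 2

Firm 1 at (Cooperate, Defect) earns 1; deviating to Defect yields -4 — not better.
Firm 2 earns -0.5; deviating to Cooperate yields 4 — a strict improvement.
Only Firm 2 has a strictly profitable deviation.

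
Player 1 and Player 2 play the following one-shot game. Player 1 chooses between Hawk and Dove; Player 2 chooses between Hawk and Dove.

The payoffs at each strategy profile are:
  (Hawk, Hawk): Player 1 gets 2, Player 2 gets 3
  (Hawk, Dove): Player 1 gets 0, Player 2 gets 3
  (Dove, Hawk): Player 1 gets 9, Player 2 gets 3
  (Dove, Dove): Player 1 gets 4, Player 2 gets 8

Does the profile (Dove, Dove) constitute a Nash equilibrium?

At (Dove, Dove), Player 1 earns 4; switching to Hawk would give 0, so Player 1 has no profitable deviation.
Player 2 earns 8; switching to Hawk would give 3, so Player 2 has no profitable deviation.
Neither player can gain by a unilateral deviation, so this profile is a Nash equilibrium.

Yes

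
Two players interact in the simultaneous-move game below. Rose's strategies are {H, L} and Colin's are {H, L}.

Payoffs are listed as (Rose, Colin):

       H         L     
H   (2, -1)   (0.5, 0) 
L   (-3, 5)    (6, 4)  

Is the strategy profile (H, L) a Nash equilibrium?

At (H, L), Rose earns 0.5; switching to L would give 6, so Rose would deviate.
Colin earns 0; switching to H would give -1, so Colin has no profitable deviation.
Since at least one player can profitably deviate, this is not a Nash equilibrium.

No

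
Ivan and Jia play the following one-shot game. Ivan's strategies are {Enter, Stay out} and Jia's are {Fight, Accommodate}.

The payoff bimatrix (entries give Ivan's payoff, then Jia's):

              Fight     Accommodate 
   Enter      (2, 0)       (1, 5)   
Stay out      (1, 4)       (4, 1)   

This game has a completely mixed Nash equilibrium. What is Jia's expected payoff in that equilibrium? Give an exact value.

5/2

First find p, the probability Ivan plays Enter, from Jia's indifference between Fight and Accommodate: 4(1−p) = 5p + (1−p), giving p = 3/8.
Since Jia is indifferent in equilibrium, Jia's expected payoff equals the payoff from either column against (3/8, 5/8). Using Fight: 4(5/8) = 5/2.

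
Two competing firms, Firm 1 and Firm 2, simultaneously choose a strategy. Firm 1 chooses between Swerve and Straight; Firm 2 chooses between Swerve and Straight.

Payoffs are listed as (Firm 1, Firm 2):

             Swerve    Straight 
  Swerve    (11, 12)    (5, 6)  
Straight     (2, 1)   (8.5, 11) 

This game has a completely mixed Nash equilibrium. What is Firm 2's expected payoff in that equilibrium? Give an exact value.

63/8

First find x, the probability Firm 1 plays Swerve, from Firm 2's indifference between Swerve and Straight: 12x + (1−x) = 6x + 11(1−x), giving x = 5/8.
Since Firm 2 is indifferent in equilibrium, Firm 2's expected payoff equals the payoff from either column against (5/8, 3/8). Using Swerve: 12(5/8) + (3/8) = 63/8.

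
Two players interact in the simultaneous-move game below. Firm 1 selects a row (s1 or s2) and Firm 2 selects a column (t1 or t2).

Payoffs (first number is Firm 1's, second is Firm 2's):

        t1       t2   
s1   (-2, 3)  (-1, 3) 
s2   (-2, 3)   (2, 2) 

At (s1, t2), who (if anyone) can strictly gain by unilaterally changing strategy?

Firm 1 at (s1, t2) earns -1; deviating to s2 yields 2 — a strict improvement.
Firm 2 earns 3; deviating to t1 yields 3 — not better.
Only Firm 1 has a strictly profitable deviation.

Firm 1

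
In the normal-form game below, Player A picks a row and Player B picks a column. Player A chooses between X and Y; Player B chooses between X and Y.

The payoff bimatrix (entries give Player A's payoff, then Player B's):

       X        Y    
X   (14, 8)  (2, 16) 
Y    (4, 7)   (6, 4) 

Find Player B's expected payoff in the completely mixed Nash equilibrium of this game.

First find p, the probability Player A plays X, from Player B's indifference between X and Y: 8p + 7(1−p) = 16p + 4(1−p), giving p = 3/11.
Since Player B is indifferent in equilibrium, Player B's expected payoff equals the payoff from either column against (3/11, 8/11). Using X: 8(3/11) + 7(8/11) = 80/11.

80/11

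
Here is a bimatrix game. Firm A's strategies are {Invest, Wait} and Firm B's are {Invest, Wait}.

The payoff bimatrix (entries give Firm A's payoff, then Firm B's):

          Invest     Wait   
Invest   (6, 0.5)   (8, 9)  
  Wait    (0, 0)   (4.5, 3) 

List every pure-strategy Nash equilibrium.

(Invest, Wait)

(Invest, Invest): Firm B prefers Wait (9 > 0.5) — not an equilibrium.
(Invest, Wait): Firm A gets 8 ≥ 4.5 from Wait, and Firm B gets 9 ≥ 0.5 from Invest — Nash equilibrium.
(Wait, Invest): Firm A prefers Invest (6 > 0); Firm B prefers Wait (3 > 0) — not an equilibrium.
(Wait, Wait): Firm A prefers Invest (8 > 4.5) — not an equilibrium.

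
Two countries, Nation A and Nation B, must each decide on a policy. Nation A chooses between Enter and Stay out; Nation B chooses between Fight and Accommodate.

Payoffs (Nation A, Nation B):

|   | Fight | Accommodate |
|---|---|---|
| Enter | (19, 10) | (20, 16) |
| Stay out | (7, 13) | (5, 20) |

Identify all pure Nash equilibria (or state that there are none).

(Enter, Accommodate)

(Enter, Fight): Nation B prefers Accommodate (16 > 10) — not an equilibrium.
(Enter, Accommodate): Nation A gets 20 ≥ 5 from Stay out, and Nation B gets 16 ≥ 10 from Fight — Nash equilibrium.
(Stay out, Fight): Nation A prefers Enter (19 > 7); Nation B prefers Accommodate (20 > 13) — not an equilibrium.
(Stay out, Accommodate): Nation A prefers Enter (20 > 5) — not an equilibrium.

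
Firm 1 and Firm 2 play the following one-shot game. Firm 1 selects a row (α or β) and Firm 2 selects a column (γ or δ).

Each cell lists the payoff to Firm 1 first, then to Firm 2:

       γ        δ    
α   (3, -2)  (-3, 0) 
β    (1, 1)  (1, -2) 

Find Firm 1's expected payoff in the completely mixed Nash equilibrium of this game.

First find y, the probability Firm 2 plays γ, from Firm 1's indifference between α and β: 3y − 3(1−y) = y + (1−y), giving y = 2/3.
Since Firm 1 is indifferent in equilibrium, Firm 1's expected payoff equals the payoff from either row against (2/3, 1/3). Using α: 3(2/3) − 3(1/3) = 1.

1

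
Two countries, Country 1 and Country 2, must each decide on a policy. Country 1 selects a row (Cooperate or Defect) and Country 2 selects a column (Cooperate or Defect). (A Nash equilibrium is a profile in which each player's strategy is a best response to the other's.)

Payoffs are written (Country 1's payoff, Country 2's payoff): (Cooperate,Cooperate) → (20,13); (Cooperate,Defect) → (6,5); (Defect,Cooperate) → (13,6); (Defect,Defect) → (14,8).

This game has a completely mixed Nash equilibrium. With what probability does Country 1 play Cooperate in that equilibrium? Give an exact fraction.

Let r be the probability that Country 1 plays Cooperate. In a completely mixed equilibrium, Country 2 must be indifferent between Cooperate and Defect.
Country 2's expected payoff from Cooperate is 13r + 6(1−r); from Defect it is 5r + 8(1−r).
Setting these equal: 7r + 6 = −3r + 8, so r = 1/5.

1/5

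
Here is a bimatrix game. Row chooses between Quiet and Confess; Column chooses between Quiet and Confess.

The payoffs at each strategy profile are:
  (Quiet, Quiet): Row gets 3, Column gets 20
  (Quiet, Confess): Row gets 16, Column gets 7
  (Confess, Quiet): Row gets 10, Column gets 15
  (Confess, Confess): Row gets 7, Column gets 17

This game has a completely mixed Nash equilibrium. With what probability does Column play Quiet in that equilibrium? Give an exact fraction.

9/16

Let q be the probability that Column plays Quiet. In a completely mixed equilibrium, Row must be indifferent between Quiet and Confess.
Row's expected payoff from Quiet is 3q + 16(1−q); from Confess it is 10q + 7(1−q).
Setting these equal: −13q + 16 = 3q + 7, so q = 9/16.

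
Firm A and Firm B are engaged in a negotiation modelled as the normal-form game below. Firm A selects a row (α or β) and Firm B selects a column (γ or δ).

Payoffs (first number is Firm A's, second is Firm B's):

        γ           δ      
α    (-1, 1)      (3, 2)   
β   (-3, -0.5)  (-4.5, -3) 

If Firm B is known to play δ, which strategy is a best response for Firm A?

α

Against δ, Firm A earns 3 from α and -4.5 from β.
So α is the best response.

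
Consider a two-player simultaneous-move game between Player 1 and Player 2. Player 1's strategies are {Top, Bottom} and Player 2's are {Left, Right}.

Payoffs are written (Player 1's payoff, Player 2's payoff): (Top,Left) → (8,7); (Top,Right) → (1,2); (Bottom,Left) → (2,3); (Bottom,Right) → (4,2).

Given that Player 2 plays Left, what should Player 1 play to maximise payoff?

Top

Against Left, Player 1 earns 8 from Top and 2 from Bottom.
So Top is the best response.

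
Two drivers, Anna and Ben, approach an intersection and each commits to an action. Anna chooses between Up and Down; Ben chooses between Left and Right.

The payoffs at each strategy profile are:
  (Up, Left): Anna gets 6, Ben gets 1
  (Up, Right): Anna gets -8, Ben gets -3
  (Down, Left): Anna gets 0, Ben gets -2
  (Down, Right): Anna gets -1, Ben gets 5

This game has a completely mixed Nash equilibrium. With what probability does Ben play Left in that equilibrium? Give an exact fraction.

Let c be the probability that Ben plays Left. In a completely mixed equilibrium, Anna must be indifferent between Up and Down.
Anna's expected payoff from Up is 6c − 8(1−c); from Down it is −(1−c).
Setting these equal: 14c − 8 = c − 1, so c = 7/13.

7/13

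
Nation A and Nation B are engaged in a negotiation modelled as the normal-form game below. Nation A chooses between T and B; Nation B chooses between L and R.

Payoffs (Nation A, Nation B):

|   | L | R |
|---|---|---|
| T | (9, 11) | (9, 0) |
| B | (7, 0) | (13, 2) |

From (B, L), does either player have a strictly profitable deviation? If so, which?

Both

Nation A at (B, L) earns 7; deviating to T yields 9 — a strict improvement.
Nation B earns 0; deviating to R yields 2 — a strict improvement.
Both Nation A and Nation B have strictly profitable deviations.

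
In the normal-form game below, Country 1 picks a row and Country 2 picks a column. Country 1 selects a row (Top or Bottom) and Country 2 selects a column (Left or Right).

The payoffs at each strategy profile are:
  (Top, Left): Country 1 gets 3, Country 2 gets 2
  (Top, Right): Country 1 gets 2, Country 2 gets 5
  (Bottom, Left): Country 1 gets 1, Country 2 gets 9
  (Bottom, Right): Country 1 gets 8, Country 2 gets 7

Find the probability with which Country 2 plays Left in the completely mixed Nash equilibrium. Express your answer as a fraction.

Let c be the probability that Country 2 plays Left. In a completely mixed equilibrium, Country 1 must be indifferent between Top and Bottom.
Country 1's expected payoff from Top is 3c + 2(1−c); from Bottom it is c + 8(1−c).
Setting these equal: c + 2 = −7c + 8, so c = 3/4.

3/4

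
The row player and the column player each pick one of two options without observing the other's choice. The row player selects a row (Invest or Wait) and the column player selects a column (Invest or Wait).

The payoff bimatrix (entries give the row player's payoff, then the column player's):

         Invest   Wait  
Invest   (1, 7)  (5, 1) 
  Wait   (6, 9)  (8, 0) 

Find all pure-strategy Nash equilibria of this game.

(Invest, Invest): the row player prefers Wait (6 > 1) — not an equilibrium.
(Invest, Wait): the row player prefers Wait (8 > 5); the column player prefers Invest (7 > 1) — not an equilibrium.
(Wait, Invest): the row player gets 6 ≥ 1 from Invest, and the column player gets 9 ≥ 0 from Wait — Nash equilibrium.
(Wait, Wait): the column player prefers Invest (9 > 0) — not an equilibrium.

(Wait, Invest)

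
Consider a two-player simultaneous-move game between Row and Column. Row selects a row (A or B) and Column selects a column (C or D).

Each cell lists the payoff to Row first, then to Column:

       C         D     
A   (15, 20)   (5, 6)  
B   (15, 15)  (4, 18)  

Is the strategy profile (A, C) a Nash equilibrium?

Yes

At (A, C), Row earns 15; switching to B would give 15, so Row has no profitable deviation.
Column earns 20; switching to D would give 6, so Column has no profitable deviation.
Neither player can gain by a unilateral deviation, so this profile is a Nash equilibrium.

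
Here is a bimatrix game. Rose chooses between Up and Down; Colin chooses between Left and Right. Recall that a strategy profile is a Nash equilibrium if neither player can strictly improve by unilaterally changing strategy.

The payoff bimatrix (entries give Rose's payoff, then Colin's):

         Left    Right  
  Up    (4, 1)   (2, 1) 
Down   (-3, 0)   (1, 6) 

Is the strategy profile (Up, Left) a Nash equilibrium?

Yes

At (Up, Left), Rose earns 4; switching to Down would give -3, so Rose has no profitable deviation.
Colin earns 1; switching to Right would give 1, so Colin has no profitable deviation.
Neither player can gain by a unilateral deviation, so this profile is a Nash equilibrium.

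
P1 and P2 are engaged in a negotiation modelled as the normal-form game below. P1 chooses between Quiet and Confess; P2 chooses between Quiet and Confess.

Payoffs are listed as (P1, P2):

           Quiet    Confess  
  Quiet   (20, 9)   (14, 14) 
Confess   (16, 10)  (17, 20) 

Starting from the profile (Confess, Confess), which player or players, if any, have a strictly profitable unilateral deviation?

Neither

P1 at (Confess, Confess) earns 17; deviating to Quiet yields 14 — not better.
P2 earns 20; deviating to Quiet yields 10 — not better.
Neither player can strictly improve; the profile is a Nash equilibrium.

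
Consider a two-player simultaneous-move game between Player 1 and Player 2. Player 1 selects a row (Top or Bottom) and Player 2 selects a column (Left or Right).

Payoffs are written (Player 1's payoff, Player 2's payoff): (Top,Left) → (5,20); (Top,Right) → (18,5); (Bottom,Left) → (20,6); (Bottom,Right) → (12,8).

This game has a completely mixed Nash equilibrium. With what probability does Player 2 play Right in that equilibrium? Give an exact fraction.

5/7

Let c be the probability that Player 2 plays Left. In a completely mixed equilibrium, Player 1 must be indifferent between Top and Bottom.
Player 1's expected payoff from Top is 5c + 18(1−c); from Bottom it is 20c + 12(1−c).
Setting these equal: −13c + 18 = 8c + 12, so c = 2/7.
Therefore Player 2 plays Right with probability 1 − 2/7 = 5/7.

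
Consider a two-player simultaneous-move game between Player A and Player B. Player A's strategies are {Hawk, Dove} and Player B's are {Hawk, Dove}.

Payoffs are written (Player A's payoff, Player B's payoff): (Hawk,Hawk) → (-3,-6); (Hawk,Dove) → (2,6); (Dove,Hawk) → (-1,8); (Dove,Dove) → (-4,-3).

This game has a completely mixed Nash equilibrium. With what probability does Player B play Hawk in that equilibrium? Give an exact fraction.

Let y be the probability that Player B plays Hawk. In a completely mixed equilibrium, Player A must be indifferent between Hawk and Dove.
Player A's expected payoff from Hawk is −3y + 2(1−y); from Dove it is −y − 4(1−y).
Setting these equal: −5y + 2 = 3y − 4, so y = 3/4.

3/4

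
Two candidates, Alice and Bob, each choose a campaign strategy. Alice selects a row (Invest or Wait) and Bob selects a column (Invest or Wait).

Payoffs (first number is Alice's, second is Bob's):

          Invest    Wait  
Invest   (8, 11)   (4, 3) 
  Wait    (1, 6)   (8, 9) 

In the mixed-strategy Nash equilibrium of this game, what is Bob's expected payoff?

81/11

First find p, the probability Alice plays Invest, from Bob's indifference between Invest and Wait: 11p + 6(1−p) = 3p + 9(1−p), giving p = 3/11.
Since Bob is indifferent in equilibrium, Bob's expected payoff equals the payoff from either column against (3/11, 8/11). Using Invest: 11(3/11) + 6(8/11) = 81/11.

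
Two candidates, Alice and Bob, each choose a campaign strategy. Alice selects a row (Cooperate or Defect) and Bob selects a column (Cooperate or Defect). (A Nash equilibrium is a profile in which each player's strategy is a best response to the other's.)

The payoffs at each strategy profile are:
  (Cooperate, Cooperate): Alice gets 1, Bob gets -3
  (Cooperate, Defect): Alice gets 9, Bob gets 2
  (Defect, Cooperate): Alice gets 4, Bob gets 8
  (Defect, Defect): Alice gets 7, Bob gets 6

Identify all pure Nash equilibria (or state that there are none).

(Cooperate, Defect) and (Defect, Cooperate)

(Cooperate, Cooperate): Alice prefers Defect (4 > 1); Bob prefers Defect (2 > -3) — not an equilibrium.
(Cooperate, Defect): Alice gets 9 ≥ 7 from Defect, and Bob gets 2 ≥ -3 from Cooperate — Nash equilibrium.
(Defect, Cooperate): Alice gets 4 ≥ 1 from Cooperate, and Bob gets 8 ≥ 6 from Defect — Nash equilibrium.
(Defect, Defect): Alice prefers Cooperate (9 > 7); Bob prefers Cooperate (8 > 6) — not an equilibrium.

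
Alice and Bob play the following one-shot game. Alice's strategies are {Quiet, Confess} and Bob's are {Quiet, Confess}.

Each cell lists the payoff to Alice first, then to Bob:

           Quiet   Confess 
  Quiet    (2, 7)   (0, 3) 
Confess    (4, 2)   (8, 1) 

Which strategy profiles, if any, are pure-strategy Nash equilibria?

(Confess, Quiet)

(Quiet, Quiet): Alice prefers Confess (4 > 2) — not an equilibrium.
(Quiet, Confess): Alice prefers Confess (8 > 0); Bob prefers Quiet (7 > 3) — not an equilibrium.
(Confess, Quiet): Alice gets 4 ≥ 2 from Quiet, and Bob gets 2 ≥ 1 from Confess — Nash equilibrium.
(Confess, Confess): Bob prefers Quiet (2 > 1) — not an equilibrium.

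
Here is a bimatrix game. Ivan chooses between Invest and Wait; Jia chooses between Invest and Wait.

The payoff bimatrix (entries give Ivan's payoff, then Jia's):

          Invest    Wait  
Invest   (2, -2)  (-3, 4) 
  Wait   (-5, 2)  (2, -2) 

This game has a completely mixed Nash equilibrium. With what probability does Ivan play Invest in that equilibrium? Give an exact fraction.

Let x be the probability that Ivan plays Invest. In a completely mixed equilibrium, Jia must be indifferent between Invest and Wait.
Jia's expected payoff from Invest is −2x + 2(1−x); from Wait it is 4x − 2(1−x).
Setting these equal: −4x + 2 = 6x − 2, so x = 2/5.

2/5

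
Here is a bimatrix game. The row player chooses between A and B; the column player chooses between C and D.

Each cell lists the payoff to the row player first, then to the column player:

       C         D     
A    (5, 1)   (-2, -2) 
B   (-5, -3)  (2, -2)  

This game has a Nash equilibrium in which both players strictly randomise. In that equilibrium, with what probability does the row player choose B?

3/4

Let x be the probability that the row player plays A. In a completely mixed equilibrium, the column player must be indifferent between C and D.
The column player's expected payoff from C is x − 3(1−x); from D it is −2x − 2(1−x).
Setting these equal: 4x − 3 = -2, so x = 1/4.
Therefore the row player plays B with probability 1 − 1/4 = 3/4.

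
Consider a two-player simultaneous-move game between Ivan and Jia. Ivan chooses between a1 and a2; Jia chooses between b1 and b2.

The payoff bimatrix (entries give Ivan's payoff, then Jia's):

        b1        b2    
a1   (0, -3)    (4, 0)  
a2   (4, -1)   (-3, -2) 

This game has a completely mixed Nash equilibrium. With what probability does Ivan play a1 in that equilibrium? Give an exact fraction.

Let x be the probability that Ivan plays a1. In a completely mixed equilibrium, Jia must be indifferent between b1 and b2.
Jia's expected payoff from b1 is −3x − (1−x); from b2 it is −2(1−x).
Setting these equal: −2x − 1 = 2x − 2, so x = 1/4.

1/4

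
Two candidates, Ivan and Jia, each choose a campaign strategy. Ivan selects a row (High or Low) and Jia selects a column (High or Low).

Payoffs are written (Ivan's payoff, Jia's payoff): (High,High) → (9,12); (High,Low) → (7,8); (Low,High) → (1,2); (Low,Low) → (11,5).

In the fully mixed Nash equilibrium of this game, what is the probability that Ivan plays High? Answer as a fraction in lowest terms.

Let r be the probability that Ivan plays High. In a completely mixed equilibrium, Jia must be indifferent between High and Low.
Jia's expected payoff from High is 12r + 2(1−r); from Low it is 8r + 5(1−r).
Setting these equal: 10r + 2 = 3r + 5, so r = 3/7.

3/7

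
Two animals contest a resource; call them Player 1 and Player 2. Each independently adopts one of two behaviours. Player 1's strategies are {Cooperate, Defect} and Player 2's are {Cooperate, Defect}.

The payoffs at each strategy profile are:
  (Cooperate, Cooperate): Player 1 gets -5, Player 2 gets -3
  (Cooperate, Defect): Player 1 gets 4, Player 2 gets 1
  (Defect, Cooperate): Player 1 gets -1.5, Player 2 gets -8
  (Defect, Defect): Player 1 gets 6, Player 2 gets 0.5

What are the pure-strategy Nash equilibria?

(Cooperate, Cooperate): Player 1 prefers Defect (-1.5 > -5); Player 2 prefers Defect (1 > -3) — not an equilibrium.
(Cooperate, Defect): Player 1 prefers Defect (6 > 4) — not an equilibrium.
(Defect, Cooperate): Player 2 prefers Defect (0.5 > -8) — not an equilibrium.
(Defect, Defect): Player 1 gets 6 ≥ 4 from Cooperate, and Player 2 gets 0.5 ≥ -8 from Cooperate — Nash equilibrium.

(Defect, Defect)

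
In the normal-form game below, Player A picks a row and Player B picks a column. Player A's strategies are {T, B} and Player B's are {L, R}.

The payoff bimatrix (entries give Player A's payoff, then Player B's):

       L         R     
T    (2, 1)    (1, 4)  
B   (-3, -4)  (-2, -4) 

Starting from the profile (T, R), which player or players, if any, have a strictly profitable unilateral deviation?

Player A at (T, R) earns 1; deviating to B yields -2 — not better.
Player B earns 4; deviating to L yields 1 — not better.
Neither player can strictly improve; the profile is a Nash equilibrium.

Neither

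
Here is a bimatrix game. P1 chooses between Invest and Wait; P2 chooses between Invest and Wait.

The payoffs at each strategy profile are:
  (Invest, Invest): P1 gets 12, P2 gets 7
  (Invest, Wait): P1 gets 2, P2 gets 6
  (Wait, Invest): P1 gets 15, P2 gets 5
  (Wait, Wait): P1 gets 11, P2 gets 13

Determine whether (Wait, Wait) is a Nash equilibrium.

At (Wait, Wait), P1 earns 11; switching to Invest would give 2, so P1 has no profitable deviation.
P2 earns 13; switching to Invest would give 5, so P2 has no profitable deviation.
Neither player can gain by a unilateral deviation, so this profile is a Nash equilibrium.

Yes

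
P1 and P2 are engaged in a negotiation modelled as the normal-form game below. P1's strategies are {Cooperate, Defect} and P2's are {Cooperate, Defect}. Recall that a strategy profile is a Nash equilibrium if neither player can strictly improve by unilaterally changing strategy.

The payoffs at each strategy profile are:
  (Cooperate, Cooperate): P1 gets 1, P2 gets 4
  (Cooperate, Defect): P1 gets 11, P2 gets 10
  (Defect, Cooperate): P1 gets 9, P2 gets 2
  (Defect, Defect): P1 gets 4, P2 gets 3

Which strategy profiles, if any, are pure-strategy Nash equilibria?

(Cooperate, Defect)

(Cooperate, Cooperate): P1 prefers Defect (9 > 1); P2 prefers Defect (10 > 4) — not an equilibrium.
(Cooperate, Defect): P1 gets 11 ≥ 4 from Defect, and P2 gets 10 ≥ 4 from Cooperate — Nash equilibrium.
(Defect, Cooperate): P2 prefers Defect (3 > 2) — not an equilibrium.
(Defect, Defect): P1 prefers Cooperate (11 > 4) — not an equilibrium.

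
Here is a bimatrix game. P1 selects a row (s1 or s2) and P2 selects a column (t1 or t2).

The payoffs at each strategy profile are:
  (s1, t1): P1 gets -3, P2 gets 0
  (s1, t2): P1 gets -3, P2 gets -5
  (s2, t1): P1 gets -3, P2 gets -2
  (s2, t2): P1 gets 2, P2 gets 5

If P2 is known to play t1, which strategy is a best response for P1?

either — both s1 and s2 are best responses

Against t1, P1 earns -3 from s1 and -3 from s2.
So either strategy is a best response.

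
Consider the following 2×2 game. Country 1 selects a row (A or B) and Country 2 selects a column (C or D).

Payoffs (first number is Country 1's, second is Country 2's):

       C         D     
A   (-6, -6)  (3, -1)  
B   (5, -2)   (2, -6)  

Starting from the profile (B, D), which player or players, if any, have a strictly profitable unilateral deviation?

Both

Country 1 at (B, D) earns 2; deviating to A yields 3 — a strict improvement.
Country 2 earns -6; deviating to C yields -2 — a strict improvement.
Both Country 1 and Country 2 have strictly profitable deviations.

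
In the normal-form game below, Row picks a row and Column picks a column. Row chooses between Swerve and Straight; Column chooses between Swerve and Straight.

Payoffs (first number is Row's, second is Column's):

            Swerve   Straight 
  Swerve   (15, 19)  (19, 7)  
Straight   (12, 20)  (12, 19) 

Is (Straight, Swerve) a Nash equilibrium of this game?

At (Straight, Swerve), Row earns 12; switching to Swerve would give 15, so Row would deviate.
Column earns 20; switching to Straight would give 19, so Column has no profitable deviation.
Since at least one player can profitably deviate, this is not a Nash equilibrium.

No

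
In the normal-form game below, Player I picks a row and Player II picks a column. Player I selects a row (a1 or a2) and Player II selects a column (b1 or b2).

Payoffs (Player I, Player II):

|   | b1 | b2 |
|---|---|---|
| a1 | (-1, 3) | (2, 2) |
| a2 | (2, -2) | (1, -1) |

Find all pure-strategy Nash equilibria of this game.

none

(a1, b1): Player I prefers a2 (2 > -1) — not an equilibrium.
(a1, b2): Player II prefers b1 (3 > 2) — not an equilibrium.
(a2, b1): Player II prefers b2 (-1 > -2) — not an equilibrium.
(a2, b2): Player I prefers a1 (2 > 1) — not an equilibrium.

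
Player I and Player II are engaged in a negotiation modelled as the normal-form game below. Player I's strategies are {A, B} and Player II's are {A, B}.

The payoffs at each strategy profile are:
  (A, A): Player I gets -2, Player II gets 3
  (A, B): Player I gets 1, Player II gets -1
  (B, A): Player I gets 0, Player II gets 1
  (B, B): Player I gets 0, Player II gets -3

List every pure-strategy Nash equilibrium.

(A, A): Player I prefers B (0 > -2) — not an equilibrium.
(A, B): Player II prefers A (3 > -1) — not an equilibrium.
(B, A): Player I gets 0 ≥ -2 from A, and Player II gets 1 ≥ -3 from B — Nash equilibrium.
(B, B): Player I prefers A (1 > 0); Player II prefers A (1 > -3) — not an equilibrium.

(B, A)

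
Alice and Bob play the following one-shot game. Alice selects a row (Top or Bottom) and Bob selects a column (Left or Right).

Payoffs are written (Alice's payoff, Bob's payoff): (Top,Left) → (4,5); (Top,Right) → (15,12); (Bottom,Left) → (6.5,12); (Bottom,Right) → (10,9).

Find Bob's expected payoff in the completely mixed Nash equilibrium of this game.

99/10

First find p, the probability Alice plays Top, from Bob's indifference between Left and Right: 5p + 12(1−p) = 12p + 9(1−p), giving p = 3/10.
Since Bob is indifferent in equilibrium, Bob's expected payoff equals the payoff from either column against (3/10, 7/10). Using Left: 5(3/10) + 12(7/10) = 99/10.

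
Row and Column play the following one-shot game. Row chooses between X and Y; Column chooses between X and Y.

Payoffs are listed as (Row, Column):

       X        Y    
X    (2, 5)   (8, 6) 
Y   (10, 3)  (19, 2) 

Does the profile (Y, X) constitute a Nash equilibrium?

At (Y, X), Row earns 10; switching to X would give 2, so Row has no profitable deviation.
Column earns 3; switching to Y would give 2, so Column has no profitable deviation.
Neither player can gain by a unilateral deviation, so this profile is a Nash equilibrium.

Yes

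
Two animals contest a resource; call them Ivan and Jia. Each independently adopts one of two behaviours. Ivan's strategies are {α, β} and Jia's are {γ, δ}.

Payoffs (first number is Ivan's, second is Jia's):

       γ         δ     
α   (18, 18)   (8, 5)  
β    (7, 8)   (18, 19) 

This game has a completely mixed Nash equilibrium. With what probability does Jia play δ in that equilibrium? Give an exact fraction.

Let y be the probability that Jia plays γ. In a completely mixed equilibrium, Ivan must be indifferent between α and β.
Ivan's expected payoff from α is 18y + 8(1−y); from β it is 7y + 18(1−y).
Setting these equal: 10y + 8 = −11y + 18, so y = 10/21.
Therefore Jia plays δ with probability 1 − 10/21 = 11/21.

11/21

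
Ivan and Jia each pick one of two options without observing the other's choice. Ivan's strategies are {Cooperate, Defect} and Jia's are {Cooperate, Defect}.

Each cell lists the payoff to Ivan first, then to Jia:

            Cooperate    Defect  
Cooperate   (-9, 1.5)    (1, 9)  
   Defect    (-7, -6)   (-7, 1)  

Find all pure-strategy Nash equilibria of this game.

(Cooperate, Cooperate): Ivan prefers Defect (-7 > -9); Jia prefers Defect (9 > 1.5) — not an equilibrium.
(Cooperate, Defect): Ivan gets 1 ≥ -7 from Defect, and Jia gets 9 ≥ 1.5 from Cooperate — Nash equilibrium.
(Defect, Cooperate): Jia prefers Defect (1 > -6) — not an equilibrium.
(Defect, Defect): Ivan prefers Cooperate (1 > -7) — not an equilibrium.

(Cooperate, Defect)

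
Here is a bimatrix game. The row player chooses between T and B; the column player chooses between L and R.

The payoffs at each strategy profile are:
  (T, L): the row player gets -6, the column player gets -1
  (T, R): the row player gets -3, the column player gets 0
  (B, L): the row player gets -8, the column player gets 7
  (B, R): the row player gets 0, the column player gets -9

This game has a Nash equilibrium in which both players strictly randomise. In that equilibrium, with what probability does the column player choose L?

3/5

Let y be the probability that the column player plays L. In a completely mixed equilibrium, the row player must be indifferent between T and B.
The row player's expected payoff from T is −6y − 3(1−y); from B it is −8y.
Setting these equal: −3y − 3 = −8y, so y = 3/5.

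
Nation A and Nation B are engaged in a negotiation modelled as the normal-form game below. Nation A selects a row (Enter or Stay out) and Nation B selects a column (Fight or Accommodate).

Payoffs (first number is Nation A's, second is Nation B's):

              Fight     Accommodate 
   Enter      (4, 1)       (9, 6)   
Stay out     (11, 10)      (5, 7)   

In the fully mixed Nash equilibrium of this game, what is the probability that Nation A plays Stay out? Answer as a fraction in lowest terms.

5/8

Let p be the probability that Nation A plays Enter. In a completely mixed equilibrium, Nation B must be indifferent between Fight and Accommodate.
Nation B's expected payoff from Fight is p + 10(1−p); from Accommodate it is 6p + 7(1−p).
Setting these equal: −9p + 10 = −p + 7, so p = 3/8.
Therefore Nation A plays Stay out with probability 1 − 3/8 = 5/8.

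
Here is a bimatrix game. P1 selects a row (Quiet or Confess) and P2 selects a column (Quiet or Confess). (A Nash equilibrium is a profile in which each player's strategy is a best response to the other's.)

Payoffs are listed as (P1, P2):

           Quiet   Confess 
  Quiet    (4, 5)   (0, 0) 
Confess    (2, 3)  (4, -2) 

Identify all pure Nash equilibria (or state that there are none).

(Quiet, Quiet)

(Quiet, Quiet): P1 gets 4 ≥ 2 from Confess, and P2 gets 5 ≥ 0 from Confess — Nash equilibrium.
(Quiet, Confess): P1 prefers Confess (4 > 0); P2 prefers Quiet (5 > 0) — not an equilibrium.
(Confess, Quiet): P1 prefers Quiet (4 > 2) — not an equilibrium.
(Confess, Confess): P2 prefers Quiet (3 > -2) — not an equilibrium.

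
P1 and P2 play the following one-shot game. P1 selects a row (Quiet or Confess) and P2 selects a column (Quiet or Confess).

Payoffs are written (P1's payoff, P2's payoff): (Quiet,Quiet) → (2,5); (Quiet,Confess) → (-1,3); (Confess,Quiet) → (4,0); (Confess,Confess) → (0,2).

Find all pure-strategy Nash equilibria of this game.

(Confess, Confess)

(Quiet, Quiet): P1 prefers Confess (4 > 2) — not an equilibrium.
(Quiet, Confess): P1 prefers Confess (0 > -1); P2 prefers Quiet (5 > 3) — not an equilibrium.
(Confess, Quiet): P2 prefers Confess (2 > 0) — not an equilibrium.
(Confess, Confess): P1 gets 0 ≥ -1 from Quiet, and P2 gets 2 ≥ 0 from Quiet — Nash equilibrium.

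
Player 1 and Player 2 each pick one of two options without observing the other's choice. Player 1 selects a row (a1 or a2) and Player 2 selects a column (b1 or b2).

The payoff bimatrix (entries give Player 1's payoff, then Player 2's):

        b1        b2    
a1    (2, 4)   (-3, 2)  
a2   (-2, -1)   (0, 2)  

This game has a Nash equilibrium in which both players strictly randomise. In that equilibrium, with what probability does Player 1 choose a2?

2/5

Let p be the probability that Player 1 plays a1. In a completely mixed equilibrium, Player 2 must be indifferent between b1 and b2.
Player 2's expected payoff from b1 is 4p − (1−p); from b2 it is 2p + 2(1−p).
Setting these equal: 5p − 1 = 2, so p = 3/5.
Therefore Player 1 plays a2 with probability 1 − 3/5 = 2/5.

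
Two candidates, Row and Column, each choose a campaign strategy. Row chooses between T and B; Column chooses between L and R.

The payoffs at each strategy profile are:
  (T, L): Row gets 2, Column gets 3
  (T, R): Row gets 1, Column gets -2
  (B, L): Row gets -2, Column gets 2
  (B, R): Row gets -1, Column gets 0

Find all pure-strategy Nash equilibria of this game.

(T, L): Row gets 2 ≥ -2 from B, and Column gets 3 ≥ -2 from R — Nash equilibrium.
(T, R): Column prefers L (3 > -2) — not an equilibrium.
(B, L): Row prefers T (2 > -2) — not an equilibrium.
(B, R): Row prefers T (1 > -1); Column prefers L (2 > 0) — not an equilibrium.

(T, L)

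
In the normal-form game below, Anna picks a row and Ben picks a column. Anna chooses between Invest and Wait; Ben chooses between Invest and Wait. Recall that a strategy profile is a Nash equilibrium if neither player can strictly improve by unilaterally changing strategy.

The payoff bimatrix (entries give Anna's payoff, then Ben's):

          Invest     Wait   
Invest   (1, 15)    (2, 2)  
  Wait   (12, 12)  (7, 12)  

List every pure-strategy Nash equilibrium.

(Wait, Invest) and (Wait, Wait)

(Invest, Invest): Anna prefers Wait (12 > 1) — not an equilibrium.
(Invest, Wait): Anna prefers Wait (7 > 2); Ben prefers Invest (15 > 2) — not an equilibrium.
(Wait, Invest): Anna gets 12 ≥ 1 from Invest, and Ben gets 12 ≥ 12 from Wait — Nash equilibrium.
(Wait, Wait): Anna gets 7 ≥ 2 from Invest, and Ben gets 12 ≥ 12 from Invest — Nash equilibrium.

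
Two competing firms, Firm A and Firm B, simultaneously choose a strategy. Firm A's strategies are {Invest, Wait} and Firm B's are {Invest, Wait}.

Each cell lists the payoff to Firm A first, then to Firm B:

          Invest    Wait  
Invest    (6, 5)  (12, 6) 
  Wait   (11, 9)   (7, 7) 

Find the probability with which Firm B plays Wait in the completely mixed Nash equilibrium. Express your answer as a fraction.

Let y be the probability that Firm B plays Invest. In a completely mixed equilibrium, Firm A must be indifferent between Invest and Wait.
Firm A's expected payoff from Invest is 6y + 12(1−y); from Wait it is 11y + 7(1−y).
Setting these equal: −6y + 12 = 4y + 7, so y = 1/2.
Therefore Firm B plays Wait with probability 1 − 1/2 = 1/2.

1/2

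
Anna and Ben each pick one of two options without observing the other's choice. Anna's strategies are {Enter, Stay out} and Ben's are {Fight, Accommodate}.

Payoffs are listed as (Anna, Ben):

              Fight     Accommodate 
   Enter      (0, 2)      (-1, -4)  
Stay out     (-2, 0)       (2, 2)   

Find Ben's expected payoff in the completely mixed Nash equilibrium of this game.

1/2

First find x, the probability Anna plays Enter, from Ben's indifference between Fight and Accommodate: 2x = −4x + 2(1−x), giving x = 1/4.
Since Ben is indifferent in equilibrium, Ben's expected payoff equals the payoff from either column against (1/4, 3/4). Using Fight: 2(1/4) = 1/2.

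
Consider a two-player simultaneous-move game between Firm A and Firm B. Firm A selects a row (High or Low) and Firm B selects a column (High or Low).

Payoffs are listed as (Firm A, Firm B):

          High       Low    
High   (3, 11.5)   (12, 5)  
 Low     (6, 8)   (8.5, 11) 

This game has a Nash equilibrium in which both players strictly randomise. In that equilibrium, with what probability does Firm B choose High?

Let y be the probability that Firm B plays High. In a completely mixed equilibrium, Firm A must be indifferent between High and Low.
Firm A's expected payoff from High is 3y + 12(1−y); from Low it is 6y + 8.5(1−y).
Setting these equal: −9y + 12 = −2.5y + 8.5, so y = 7/13.

7/13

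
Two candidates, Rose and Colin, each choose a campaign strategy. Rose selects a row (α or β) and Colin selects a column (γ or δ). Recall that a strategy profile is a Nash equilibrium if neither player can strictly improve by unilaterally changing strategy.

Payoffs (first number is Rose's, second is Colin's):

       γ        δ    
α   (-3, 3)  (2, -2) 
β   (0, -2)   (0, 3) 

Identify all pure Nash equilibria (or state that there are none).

(α, γ): Rose prefers β (0 > -3) — not an equilibrium.
(α, δ): Colin prefers γ (3 > -2) — not an equilibrium.
(β, γ): Colin prefers δ (3 > -2) — not an equilibrium.
(β, δ): Rose prefers α (2 > 0) — not an equilibrium.

none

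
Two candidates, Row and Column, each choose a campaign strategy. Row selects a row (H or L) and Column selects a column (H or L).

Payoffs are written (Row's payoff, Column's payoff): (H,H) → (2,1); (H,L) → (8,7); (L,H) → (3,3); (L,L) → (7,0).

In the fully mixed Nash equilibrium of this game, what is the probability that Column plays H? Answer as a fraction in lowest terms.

1/2

Let q be the probability that Column plays H. In a completely mixed equilibrium, Row must be indifferent between H and L.
Row's expected payoff from H is 2q + 8(1−q); from L it is 3q + 7(1−q).
Setting these equal: −6q + 8 = −4q + 7, so q = 1/2.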